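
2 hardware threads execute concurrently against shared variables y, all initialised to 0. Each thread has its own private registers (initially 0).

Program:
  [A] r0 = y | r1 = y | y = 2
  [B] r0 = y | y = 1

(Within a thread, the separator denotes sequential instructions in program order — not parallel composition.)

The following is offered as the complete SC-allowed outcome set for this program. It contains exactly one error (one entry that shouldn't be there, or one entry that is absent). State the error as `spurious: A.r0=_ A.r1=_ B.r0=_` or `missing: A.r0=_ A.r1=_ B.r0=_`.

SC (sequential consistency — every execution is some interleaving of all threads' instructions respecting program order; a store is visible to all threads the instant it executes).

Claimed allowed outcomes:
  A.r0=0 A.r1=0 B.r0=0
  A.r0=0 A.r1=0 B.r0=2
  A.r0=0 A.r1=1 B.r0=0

outcome vector order: (A.r0,A.r1,B.r0)
[SC] allowed = {<0 0 0>; <0 0 2>; <0 1 0>; <1 1 0>}
SC∖claimed = {<1 1 0>}

missing: A.r0=1 A.r1=1 B.r0=0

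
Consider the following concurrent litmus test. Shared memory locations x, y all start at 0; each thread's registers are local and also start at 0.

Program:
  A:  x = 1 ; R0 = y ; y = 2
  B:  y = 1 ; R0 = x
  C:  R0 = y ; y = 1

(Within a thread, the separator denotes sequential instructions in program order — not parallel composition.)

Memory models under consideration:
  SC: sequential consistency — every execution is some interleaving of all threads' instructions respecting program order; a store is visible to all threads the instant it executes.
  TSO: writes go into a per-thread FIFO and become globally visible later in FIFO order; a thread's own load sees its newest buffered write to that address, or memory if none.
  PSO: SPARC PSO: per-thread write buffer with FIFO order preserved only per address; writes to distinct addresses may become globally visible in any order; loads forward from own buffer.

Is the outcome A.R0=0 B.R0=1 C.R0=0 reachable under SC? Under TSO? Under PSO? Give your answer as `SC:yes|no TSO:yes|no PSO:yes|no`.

SC:yes TSO:yes PSO:yes

outcome vector order: (A.R0,B.R0,C.R0)
under SC → <0 1 0> <0 1 1> <0 1 2> <1 0 0> <1 0 1> <1 0 2> <1 1 0> <1 1 1> <1 1 2>
under TSO → <0 0 0> <0 0 1> <0 0 2> <0 1 0> <0 1 1> <0 1 2> <1 0 0> <1 0 1> <1 0 2> <1 1 0> <1 1 1> <1 1 2>
under PSO → <0 0 0> <0 0 1> <0 0 2> <0 1 0> <0 1 1> <0 1 2> <1 0 0> <1 0 1> <1 0 2> <1 1 0> <1 1 1> <1 1 2>
target <0 1 0> ∈ {SC,TSO,PSO}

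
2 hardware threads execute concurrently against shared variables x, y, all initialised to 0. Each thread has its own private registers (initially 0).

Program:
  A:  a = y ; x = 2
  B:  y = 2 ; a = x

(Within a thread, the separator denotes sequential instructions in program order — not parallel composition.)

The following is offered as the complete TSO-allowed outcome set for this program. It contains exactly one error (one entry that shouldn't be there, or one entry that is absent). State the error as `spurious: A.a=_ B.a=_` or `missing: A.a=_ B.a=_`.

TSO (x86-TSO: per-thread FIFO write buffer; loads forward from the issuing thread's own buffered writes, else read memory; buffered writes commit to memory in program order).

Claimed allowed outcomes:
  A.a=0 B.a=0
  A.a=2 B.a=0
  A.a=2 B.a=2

outcome vector order: (A.a,B.a)
under TSO → 0/0; 0/2; 2/0; 2/2
TSO∖claimed = {0/2}

missing: A.a=0 B.a=2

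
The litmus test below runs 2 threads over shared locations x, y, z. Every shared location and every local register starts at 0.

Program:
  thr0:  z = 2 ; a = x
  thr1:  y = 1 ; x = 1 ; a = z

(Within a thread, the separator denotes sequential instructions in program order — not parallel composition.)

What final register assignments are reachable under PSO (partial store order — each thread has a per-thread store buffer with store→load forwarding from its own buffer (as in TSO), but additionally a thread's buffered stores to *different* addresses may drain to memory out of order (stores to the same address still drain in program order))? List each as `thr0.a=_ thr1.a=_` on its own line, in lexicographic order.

thr0.a=0 thr1.a=0
thr0.a=0 thr1.a=2
thr0.a=1 thr1.a=0
thr0.a=1 thr1.a=2

outcome vector order: (thr0.a,thr1.a)
|PSO outcomes| = 4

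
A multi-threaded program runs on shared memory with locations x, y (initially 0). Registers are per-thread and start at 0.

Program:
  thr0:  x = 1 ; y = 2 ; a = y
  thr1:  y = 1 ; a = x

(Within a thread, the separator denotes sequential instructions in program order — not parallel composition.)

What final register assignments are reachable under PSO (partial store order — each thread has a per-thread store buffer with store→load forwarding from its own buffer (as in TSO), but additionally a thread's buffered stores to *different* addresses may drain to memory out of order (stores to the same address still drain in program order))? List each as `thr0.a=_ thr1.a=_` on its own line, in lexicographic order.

thr0.a=1 thr1.a=0
thr0.a=1 thr1.a=1
thr0.a=2 thr1.a=0
thr0.a=2 thr1.a=1

outcome vector order: (thr0.a,thr1.a)
|PSO outcomes| = 4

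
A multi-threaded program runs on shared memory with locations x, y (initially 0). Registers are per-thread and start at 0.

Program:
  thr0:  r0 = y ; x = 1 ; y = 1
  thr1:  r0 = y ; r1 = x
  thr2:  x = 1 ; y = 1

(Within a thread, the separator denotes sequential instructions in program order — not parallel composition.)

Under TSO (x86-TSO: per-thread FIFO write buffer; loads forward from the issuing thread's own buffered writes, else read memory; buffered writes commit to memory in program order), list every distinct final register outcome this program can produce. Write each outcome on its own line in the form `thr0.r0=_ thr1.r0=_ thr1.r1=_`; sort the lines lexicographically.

outcome vector order: (thr0.r0,thr1.r0,thr1.r1)
|TSO outcomes| = 6

thr0.r0=0 thr1.r0=0 thr1.r1=0
thr0.r0=0 thr1.r0=0 thr1.r1=1
thr0.r0=0 thr1.r0=1 thr1.r1=1
thr0.r0=1 thr1.r0=0 thr1.r1=0
thr0.r0=1 thr1.r0=0 thr1.r1=1
thr0.r0=1 thr1.r0=1 thr1.r1=1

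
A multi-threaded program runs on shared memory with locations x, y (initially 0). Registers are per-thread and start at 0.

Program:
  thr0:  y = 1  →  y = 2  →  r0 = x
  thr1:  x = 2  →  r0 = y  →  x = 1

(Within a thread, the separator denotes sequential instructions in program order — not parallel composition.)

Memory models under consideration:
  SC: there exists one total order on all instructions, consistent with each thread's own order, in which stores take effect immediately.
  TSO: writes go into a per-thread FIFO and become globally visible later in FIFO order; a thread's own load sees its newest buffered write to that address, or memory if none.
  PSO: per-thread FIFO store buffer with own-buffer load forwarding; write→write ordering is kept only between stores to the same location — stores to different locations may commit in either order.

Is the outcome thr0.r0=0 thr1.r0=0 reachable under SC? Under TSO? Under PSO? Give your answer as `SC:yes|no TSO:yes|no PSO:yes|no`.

outcome vector order: (thr0.r0,thr1.r0)
[SC] allowed = {02, 10, 11, 12, 20, 21, 22}
[TSO] allowed = {00, 01, 02, 10, 11, 12, 20, 21, 22}
[PSO] allowed = {00, 01, 02, 10, 11, 12, 20, 21, 22}
target 00 ∈ {TSO,PSO}

SC:no TSO:yes PSO:yes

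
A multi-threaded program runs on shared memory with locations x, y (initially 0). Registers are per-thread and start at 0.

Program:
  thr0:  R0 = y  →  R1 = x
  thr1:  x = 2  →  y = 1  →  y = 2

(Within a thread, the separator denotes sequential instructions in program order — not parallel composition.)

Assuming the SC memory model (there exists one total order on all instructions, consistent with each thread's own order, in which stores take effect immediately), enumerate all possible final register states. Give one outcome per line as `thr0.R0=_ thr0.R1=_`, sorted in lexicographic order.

thr0.R0=0 thr0.R1=0
thr0.R0=0 thr0.R1=2
thr0.R0=1 thr0.R1=2
thr0.R0=2 thr0.R1=2

outcome vector order: (thr0.R0,thr0.R1)
|SC outcomes| = 4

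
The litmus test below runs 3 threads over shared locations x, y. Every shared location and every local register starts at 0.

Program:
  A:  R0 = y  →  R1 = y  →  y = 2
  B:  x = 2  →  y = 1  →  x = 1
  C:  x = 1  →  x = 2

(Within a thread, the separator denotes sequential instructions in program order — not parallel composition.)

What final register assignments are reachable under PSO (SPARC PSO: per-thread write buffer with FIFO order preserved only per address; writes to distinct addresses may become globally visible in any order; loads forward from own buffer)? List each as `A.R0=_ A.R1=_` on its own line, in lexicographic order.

outcome vector order: (A.R0,A.R1)
|PSO outcomes| = 3

A.R0=0 A.R1=0
A.R0=0 A.R1=1
A.R0=1 A.R1=1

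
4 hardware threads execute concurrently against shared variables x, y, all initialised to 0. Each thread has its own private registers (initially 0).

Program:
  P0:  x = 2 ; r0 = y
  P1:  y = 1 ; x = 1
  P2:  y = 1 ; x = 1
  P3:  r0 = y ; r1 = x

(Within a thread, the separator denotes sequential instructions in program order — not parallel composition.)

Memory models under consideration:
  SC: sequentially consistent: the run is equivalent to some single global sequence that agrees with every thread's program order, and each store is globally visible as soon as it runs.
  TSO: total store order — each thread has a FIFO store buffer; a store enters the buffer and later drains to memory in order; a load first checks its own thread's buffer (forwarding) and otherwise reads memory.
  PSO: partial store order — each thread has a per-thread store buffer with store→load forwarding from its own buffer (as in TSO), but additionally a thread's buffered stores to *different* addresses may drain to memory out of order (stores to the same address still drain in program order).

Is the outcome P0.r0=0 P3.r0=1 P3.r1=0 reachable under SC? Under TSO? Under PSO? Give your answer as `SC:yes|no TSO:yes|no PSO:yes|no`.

SC:no TSO:yes PSO:yes

outcome vector order: (P0.r0,P3.r0,P3.r1)
under SC → 0/0/0 0/0/1 0/0/2 0/1/1 0/1/2 1/0/0 1/0/1 1/0/2 1/1/0 1/1/1 1/1/2
under TSO → 0/0/0 0/0/1 0/0/2 0/1/0 0/1/1 0/1/2 1/0/0 1/0/1 1/0/2 1/1/0 1/1/1 1/1/2
under PSO → 0/0/0 0/0/1 0/0/2 0/1/0 0/1/1 0/1/2 1/0/0 1/0/1 1/0/2 1/1/0 1/1/1 1/1/2
target 0/1/0 ∈ {TSO,PSO}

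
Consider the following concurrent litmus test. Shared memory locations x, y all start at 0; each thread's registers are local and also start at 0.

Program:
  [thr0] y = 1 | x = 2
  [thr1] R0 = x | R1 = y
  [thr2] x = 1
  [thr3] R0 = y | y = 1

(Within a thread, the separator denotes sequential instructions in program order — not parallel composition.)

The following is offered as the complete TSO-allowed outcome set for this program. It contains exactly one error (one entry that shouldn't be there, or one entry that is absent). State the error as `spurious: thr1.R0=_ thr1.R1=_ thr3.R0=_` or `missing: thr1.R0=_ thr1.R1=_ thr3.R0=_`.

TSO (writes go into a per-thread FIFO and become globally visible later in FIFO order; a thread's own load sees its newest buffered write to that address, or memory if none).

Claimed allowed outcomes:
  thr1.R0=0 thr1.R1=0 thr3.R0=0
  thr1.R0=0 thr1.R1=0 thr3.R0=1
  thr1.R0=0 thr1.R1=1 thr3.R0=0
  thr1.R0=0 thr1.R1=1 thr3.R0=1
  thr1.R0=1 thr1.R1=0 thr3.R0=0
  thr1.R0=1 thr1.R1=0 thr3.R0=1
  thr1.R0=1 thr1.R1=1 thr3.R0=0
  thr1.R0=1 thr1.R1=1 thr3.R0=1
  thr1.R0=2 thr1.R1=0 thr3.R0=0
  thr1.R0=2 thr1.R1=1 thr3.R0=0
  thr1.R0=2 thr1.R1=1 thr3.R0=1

spurious: thr1.R0=2 thr1.R1=0 thr3.R0=0

outcome vector order: (thr1.R0,thr1.R1,thr3.R0)
[TSO] allowed = {(0,0,0); (0,0,1); (0,1,0); (0,1,1); (1,0,0); (1,0,1); (1,1,0); (1,1,1); (2,1,0); (2,1,1)}
claimed∖TSO = {(2,0,0)}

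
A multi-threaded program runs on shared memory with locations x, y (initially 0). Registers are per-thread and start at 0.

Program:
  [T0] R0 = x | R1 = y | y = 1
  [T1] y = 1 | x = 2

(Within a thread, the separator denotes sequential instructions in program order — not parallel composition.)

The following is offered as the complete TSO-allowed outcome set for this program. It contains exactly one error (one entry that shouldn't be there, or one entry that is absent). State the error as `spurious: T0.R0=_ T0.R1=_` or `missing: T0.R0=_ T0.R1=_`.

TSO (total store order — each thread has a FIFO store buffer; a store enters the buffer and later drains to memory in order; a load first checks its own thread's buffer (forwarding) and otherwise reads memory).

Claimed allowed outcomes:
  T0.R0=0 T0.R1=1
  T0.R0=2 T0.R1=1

missing: T0.R0=0 T0.R1=0

outcome vector order: (T0.R0,T0.R1)
[TSO] allowed = {0/0, 0/1, 2/1}
TSO∖claimed = {0/0}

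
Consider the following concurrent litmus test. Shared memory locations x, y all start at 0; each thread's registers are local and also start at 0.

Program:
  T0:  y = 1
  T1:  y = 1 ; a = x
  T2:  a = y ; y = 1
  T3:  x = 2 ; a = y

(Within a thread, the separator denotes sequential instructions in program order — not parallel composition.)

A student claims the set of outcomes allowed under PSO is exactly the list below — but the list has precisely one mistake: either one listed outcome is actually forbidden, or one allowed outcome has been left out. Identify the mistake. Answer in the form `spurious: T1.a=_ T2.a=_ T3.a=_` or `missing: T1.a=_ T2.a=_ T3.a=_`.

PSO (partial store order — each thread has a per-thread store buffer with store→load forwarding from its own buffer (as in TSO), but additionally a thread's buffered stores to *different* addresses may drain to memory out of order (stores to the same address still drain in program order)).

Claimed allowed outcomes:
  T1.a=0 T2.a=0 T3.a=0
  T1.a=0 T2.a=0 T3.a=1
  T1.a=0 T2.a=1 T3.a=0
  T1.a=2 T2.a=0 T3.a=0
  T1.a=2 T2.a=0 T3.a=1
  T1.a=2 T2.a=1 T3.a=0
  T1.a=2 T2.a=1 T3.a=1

missing: T1.a=0 T2.a=1 T3.a=1

outcome vector order: (T1.a,T2.a,T3.a)
PSO: 8 outcomes — {000, 001, 010, 011, 200, 201, 210, 211}
PSO∖claimed = {011}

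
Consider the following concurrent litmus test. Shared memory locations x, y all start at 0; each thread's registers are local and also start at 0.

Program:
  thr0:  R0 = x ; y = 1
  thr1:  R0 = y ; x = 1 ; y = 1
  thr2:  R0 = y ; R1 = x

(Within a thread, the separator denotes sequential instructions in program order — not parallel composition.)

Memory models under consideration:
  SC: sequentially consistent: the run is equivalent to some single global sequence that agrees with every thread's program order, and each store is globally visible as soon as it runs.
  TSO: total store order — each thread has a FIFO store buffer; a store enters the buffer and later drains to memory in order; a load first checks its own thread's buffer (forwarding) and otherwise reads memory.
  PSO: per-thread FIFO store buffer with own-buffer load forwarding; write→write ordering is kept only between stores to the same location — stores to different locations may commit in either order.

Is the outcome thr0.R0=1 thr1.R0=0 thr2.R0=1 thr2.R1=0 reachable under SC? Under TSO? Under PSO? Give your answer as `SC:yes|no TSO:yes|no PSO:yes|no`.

outcome vector order: (thr0.R0,thr1.R0,thr2.R0,thr2.R1)
SC: 11 outcomes — {0/0/0/0, 0/0/0/1, 0/0/1/0, 0/0/1/1, 0/1/0/0, 0/1/0/1, 0/1/1/0, 0/1/1/1, 1/0/0/0, 1/0/0/1, 1/0/1/1}
TSO: 11 outcomes — {0/0/0/0, 0/0/0/1, 0/0/1/0, 0/0/1/1, 0/1/0/0, 0/1/0/1, 0/1/1/0, 0/1/1/1, 1/0/0/0, 1/0/0/1, 1/0/1/1}
PSO: 12 outcomes — {0/0/0/0, 0/0/0/1, 0/0/1/0, 0/0/1/1, 0/1/0/0, 0/1/0/1, 0/1/1/0, 0/1/1/1, 1/0/0/0, 1/0/0/1, 1/0/1/0, 1/0/1/1}
target 1/0/1/0 ∈ {PSO}

SC:no TSO:no PSO:yes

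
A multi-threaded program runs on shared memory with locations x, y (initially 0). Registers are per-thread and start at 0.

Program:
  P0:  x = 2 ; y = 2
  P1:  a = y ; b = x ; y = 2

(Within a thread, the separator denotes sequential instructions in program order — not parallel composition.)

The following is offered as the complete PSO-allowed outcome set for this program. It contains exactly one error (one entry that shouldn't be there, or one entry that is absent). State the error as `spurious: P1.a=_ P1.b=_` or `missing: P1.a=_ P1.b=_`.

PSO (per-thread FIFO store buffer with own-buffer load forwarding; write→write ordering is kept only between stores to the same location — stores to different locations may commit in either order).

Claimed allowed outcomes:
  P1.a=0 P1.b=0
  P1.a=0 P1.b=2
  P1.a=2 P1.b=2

missing: P1.a=2 P1.b=0

outcome vector order: (P1.a,P1.b)
under PSO → (0,0); (0,2); (2,0); (2,2)
PSO∖claimed = {(2,0)}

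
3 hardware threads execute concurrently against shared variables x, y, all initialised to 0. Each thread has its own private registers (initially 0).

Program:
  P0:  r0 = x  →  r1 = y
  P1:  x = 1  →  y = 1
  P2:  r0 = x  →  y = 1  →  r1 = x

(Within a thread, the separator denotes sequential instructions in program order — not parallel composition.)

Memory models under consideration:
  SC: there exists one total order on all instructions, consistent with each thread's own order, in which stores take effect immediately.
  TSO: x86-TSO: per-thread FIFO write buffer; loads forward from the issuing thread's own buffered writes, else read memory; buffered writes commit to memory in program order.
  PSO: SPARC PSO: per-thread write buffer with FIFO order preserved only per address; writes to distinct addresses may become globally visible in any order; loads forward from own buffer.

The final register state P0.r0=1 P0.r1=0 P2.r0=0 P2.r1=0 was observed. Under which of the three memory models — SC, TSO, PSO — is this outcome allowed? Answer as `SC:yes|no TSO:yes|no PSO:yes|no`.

SC:no TSO:yes PSO:yes

outcome vector order: (P0.r0,P0.r1,P2.r0,P2.r1)
SC: 11 outcomes — {(0,0,0,0) (0,0,0,1) (0,0,1,1) (0,1,0,0) (0,1,0,1) (0,1,1,1) (1,0,0,1) (1,0,1,1) (1,1,0,0) (1,1,0,1) (1,1,1,1)}
TSO: 12 outcomes — {(0,0,0,0) (0,0,0,1) (0,0,1,1) (0,1,0,0) (0,1,0,1) (0,1,1,1) (1,0,0,0) (1,0,0,1) (1,0,1,1) (1,1,0,0) (1,1,0,1) (1,1,1,1)}
PSO: 12 outcomes — {(0,0,0,0) (0,0,0,1) (0,0,1,1) (0,1,0,0) (0,1,0,1) (0,1,1,1) (1,0,0,0) (1,0,0,1) (1,0,1,1) (1,1,0,0) (1,1,0,1) (1,1,1,1)}
target (1,0,0,0) ∈ {TSO,PSO}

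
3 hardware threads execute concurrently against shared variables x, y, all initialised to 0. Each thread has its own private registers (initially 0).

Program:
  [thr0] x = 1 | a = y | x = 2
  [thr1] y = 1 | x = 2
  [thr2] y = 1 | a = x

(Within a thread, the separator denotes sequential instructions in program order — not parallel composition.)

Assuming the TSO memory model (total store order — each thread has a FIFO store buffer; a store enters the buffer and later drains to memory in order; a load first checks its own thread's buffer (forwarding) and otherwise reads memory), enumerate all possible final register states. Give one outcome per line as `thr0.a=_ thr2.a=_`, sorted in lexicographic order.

outcome vector order: (thr0.a,thr2.a)
|TSO outcomes| = 6

thr0.a=0 thr2.a=0
thr0.a=0 thr2.a=1
thr0.a=0 thr2.a=2
thr0.a=1 thr2.a=0
thr0.a=1 thr2.a=1
thr0.a=1 thr2.a=2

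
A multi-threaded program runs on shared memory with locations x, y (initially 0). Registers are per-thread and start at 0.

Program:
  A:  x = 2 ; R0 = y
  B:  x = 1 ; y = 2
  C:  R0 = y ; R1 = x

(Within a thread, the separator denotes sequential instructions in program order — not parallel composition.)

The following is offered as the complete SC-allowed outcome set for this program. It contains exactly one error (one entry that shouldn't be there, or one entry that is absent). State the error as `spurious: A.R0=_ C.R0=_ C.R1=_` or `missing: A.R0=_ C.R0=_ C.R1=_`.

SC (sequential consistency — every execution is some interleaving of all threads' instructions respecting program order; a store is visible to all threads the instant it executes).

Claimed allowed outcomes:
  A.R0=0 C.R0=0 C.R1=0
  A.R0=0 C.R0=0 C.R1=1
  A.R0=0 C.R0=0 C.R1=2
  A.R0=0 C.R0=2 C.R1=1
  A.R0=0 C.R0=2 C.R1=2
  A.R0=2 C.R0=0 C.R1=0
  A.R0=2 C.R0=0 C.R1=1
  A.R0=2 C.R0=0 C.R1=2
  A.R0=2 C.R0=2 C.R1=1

missing: A.R0=2 C.R0=2 C.R1=2

outcome vector order: (A.R0,C.R0,C.R1)
under SC → <0 0 0>; <0 0 1>; <0 0 2>; <0 2 1>; <0 2 2>; <2 0 0>; <2 0 1>; <2 0 2>; <2 2 1>; <2 2 2>
SC∖claimed = {<2 2 2>}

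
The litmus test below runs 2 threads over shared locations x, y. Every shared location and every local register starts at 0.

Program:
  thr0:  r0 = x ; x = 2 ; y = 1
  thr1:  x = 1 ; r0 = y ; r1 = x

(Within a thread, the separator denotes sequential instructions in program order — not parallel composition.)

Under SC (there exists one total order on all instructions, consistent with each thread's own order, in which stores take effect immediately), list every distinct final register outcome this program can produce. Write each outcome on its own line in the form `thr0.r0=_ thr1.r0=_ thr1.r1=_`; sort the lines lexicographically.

outcome vector order: (thr0.r0,thr1.r0,thr1.r1)
|SC outcomes| = 7

thr0.r0=0 thr1.r0=0 thr1.r1=1
thr0.r0=0 thr1.r0=0 thr1.r1=2
thr0.r0=0 thr1.r0=1 thr1.r1=1
thr0.r0=0 thr1.r0=1 thr1.r1=2
thr0.r0=1 thr1.r0=0 thr1.r1=1
thr0.r0=1 thr1.r0=0 thr1.r1=2
thr0.r0=1 thr1.r0=1 thr1.r1=2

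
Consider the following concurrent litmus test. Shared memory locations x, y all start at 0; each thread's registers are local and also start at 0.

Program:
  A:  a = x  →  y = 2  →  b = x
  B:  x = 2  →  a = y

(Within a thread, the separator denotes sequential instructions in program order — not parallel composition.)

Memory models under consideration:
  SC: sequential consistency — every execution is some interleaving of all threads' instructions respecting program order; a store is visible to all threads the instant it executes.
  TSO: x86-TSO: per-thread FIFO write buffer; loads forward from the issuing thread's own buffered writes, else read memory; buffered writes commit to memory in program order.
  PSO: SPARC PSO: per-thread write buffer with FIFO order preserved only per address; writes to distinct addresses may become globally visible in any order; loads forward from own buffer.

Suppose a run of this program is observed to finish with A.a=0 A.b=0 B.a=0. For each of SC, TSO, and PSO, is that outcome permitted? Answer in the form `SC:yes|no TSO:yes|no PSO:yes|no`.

SC:no TSO:yes PSO:yes

outcome vector order: (A.a,A.b,B.a)
under SC → 002; 020; 022; 220; 222
under TSO → 000; 002; 020; 022; 220; 222
under PSO → 000; 002; 020; 022; 220; 222
target 000 ∈ {TSO,PSO}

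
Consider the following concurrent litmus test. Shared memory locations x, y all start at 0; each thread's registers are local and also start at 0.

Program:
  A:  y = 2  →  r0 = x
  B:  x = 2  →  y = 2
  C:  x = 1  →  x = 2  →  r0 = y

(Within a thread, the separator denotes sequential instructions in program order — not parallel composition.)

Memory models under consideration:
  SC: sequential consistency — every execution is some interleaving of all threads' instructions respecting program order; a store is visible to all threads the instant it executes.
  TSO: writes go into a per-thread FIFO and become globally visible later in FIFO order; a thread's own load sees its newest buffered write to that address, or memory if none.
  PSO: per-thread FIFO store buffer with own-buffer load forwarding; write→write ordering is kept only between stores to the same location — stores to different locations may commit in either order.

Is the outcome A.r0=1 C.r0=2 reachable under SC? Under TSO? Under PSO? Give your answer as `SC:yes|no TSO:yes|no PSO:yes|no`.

outcome vector order: (A.r0,C.r0)
[SC] allowed = {02, 12, 20, 22}
[TSO] allowed = {00, 02, 10, 12, 20, 22}
[PSO] allowed = {00, 02, 10, 12, 20, 22}
target 12 ∈ {SC,TSO,PSO}

SC:yes TSO:yes PSO:yes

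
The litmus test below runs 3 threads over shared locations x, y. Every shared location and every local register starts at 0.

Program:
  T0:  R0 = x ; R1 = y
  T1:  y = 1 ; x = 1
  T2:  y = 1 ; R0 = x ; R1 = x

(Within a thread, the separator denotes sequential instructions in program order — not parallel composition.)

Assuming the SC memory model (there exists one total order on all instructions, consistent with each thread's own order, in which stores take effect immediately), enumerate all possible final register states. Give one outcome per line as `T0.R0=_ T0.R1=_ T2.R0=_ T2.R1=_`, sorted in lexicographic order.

outcome vector order: (T0.R0,T0.R1,T2.R0,T2.R1)
|SC outcomes| = 9

T0.R0=0 T0.R1=0 T2.R0=0 T2.R1=0
T0.R0=0 T0.R1=0 T2.R0=0 T2.R1=1
T0.R0=0 T0.R1=0 T2.R0=1 T2.R1=1
T0.R0=0 T0.R1=1 T2.R0=0 T2.R1=0
T0.R0=0 T0.R1=1 T2.R0=0 T2.R1=1
T0.R0=0 T0.R1=1 T2.R0=1 T2.R1=1
T0.R0=1 T0.R1=1 T2.R0=0 T2.R1=0
T0.R0=1 T0.R1=1 T2.R0=0 T2.R1=1
T0.R0=1 T0.R1=1 T2.R0=1 T2.R1=1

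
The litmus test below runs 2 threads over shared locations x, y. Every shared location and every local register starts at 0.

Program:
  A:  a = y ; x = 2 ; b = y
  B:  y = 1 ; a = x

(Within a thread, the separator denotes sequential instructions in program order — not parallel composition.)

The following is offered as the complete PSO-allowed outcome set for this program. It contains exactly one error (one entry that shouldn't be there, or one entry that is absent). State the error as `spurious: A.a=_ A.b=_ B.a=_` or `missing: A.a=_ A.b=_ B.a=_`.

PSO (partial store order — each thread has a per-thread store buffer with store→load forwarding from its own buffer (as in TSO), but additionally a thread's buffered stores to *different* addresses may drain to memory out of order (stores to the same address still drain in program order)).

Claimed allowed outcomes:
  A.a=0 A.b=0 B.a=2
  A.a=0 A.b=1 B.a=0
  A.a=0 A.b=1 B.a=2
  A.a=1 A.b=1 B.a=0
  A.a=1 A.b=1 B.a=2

missing: A.a=0 A.b=0 B.a=0

outcome vector order: (A.a,A.b,B.a)
[PSO] allowed = {000 002 010 012 110 112}
PSO∖claimed = {000}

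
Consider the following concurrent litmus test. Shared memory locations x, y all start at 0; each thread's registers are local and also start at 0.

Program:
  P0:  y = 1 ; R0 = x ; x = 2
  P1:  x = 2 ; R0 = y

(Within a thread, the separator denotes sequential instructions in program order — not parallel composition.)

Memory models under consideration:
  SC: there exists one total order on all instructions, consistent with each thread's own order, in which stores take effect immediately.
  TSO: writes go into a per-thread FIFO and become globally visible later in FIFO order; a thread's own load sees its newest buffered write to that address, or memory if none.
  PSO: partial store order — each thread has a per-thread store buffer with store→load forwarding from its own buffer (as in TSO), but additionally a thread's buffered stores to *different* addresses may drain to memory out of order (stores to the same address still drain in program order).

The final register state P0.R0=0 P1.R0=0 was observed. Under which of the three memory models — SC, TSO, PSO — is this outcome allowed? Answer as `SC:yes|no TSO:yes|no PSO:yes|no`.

outcome vector order: (P0.R0,P1.R0)
SC: 3 outcomes — {0/1, 2/0, 2/1}
TSO: 4 outcomes — {0/0, 0/1, 2/0, 2/1}
PSO: 4 outcomes — {0/0, 0/1, 2/0, 2/1}
target 0/0 ∈ {TSO,PSO}

SC:no TSO:yes PSO:yes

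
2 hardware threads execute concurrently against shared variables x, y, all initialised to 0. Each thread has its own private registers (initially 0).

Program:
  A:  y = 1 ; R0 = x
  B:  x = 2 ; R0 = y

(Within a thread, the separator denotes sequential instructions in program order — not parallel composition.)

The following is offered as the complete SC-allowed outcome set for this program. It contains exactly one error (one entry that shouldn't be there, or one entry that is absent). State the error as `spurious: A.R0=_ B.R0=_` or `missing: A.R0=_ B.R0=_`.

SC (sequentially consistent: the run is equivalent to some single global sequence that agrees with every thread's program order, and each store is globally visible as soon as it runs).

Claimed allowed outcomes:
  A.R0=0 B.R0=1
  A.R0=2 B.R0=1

outcome vector order: (A.R0,B.R0)
SC (3): <0 1>, <2 0>, <2 1>
SC∖claimed = {<2 0>}

missing: A.R0=2 B.R0=0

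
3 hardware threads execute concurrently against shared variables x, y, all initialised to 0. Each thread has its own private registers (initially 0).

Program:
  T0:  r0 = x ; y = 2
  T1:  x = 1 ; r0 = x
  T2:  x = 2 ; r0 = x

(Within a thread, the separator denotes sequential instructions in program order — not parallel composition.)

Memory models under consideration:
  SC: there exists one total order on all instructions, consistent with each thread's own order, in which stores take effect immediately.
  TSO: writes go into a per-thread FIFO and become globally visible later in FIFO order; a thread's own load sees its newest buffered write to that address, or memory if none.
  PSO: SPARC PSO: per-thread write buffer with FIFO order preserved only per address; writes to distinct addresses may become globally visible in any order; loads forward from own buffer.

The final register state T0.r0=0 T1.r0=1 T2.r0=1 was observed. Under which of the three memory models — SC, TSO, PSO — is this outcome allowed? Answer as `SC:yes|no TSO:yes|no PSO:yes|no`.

SC:yes TSO:yes PSO:yes

outcome vector order: (T0.r0,T1.r0,T2.r0)
SC: 9 outcomes — {(0,1,1); (0,1,2); (0,2,2); (1,1,1); (1,1,2); (1,2,2); (2,1,1); (2,1,2); (2,2,2)}
TSO: 9 outcomes — {(0,1,1); (0,1,2); (0,2,2); (1,1,1); (1,1,2); (1,2,2); (2,1,1); (2,1,2); (2,2,2)}
PSO: 9 outcomes — {(0,1,1); (0,1,2); (0,2,2); (1,1,1); (1,1,2); (1,2,2); (2,1,1); (2,1,2); (2,2,2)}
target (0,1,1) ∈ {SC,TSO,PSO}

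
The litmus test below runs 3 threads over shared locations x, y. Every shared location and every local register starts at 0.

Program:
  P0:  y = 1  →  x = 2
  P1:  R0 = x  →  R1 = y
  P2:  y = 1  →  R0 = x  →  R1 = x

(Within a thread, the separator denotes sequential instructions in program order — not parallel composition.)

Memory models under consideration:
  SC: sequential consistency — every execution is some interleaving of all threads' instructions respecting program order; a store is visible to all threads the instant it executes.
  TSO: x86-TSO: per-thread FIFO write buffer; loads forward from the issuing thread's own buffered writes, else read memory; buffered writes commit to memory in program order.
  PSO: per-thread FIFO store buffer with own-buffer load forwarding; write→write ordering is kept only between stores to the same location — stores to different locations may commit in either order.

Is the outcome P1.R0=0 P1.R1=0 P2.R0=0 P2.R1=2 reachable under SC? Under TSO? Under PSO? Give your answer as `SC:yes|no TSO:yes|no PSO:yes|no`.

outcome vector order: (P1.R0,P1.R1,P2.R0,P2.R1)
SC (9): 0000 0002 0022 0100 0102 0122 2100 2102 2122
TSO (9): 0000 0002 0022 0100 0102 0122 2100 2102 2122
PSO (12): 0000 0002 0022 0100 0102 0122 2000 2002 2022 2100 2102 2122
target 0002 ∈ {SC,TSO,PSO}

SC:yes TSO:yes PSO:yes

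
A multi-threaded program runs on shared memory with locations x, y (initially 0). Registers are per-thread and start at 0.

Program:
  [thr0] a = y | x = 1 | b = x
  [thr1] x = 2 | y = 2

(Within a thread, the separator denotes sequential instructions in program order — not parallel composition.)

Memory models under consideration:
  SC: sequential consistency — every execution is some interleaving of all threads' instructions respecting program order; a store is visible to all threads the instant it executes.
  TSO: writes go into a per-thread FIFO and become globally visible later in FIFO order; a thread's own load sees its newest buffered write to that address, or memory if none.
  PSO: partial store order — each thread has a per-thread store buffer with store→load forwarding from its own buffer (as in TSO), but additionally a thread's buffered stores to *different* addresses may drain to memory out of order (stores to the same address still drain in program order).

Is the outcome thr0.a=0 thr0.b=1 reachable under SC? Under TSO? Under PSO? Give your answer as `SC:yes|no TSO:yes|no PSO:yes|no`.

SC:yes TSO:yes PSO:yes

outcome vector order: (thr0.a,thr0.b)
[SC] allowed = {01, 02, 21}
[TSO] allowed = {01, 02, 21}
[PSO] allowed = {01, 02, 21, 22}
target 01 ∈ {SC,TSO,PSO}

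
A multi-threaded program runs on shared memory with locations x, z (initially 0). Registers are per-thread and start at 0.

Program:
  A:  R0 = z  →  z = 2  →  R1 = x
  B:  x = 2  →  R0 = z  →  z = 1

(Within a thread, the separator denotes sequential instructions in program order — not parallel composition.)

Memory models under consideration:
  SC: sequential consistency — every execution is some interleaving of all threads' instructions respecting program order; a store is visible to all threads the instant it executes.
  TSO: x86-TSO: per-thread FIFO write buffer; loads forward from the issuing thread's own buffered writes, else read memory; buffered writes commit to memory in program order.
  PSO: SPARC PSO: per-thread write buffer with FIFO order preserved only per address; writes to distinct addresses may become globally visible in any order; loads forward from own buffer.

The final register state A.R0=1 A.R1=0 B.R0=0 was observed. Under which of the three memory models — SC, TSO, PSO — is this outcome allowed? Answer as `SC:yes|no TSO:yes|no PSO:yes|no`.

outcome vector order: (A.R0,A.R1,B.R0)
SC: 4 outcomes — {002, 020, 022, 120}
TSO: 5 outcomes — {000, 002, 020, 022, 120}
PSO: 6 outcomes — {000, 002, 020, 022, 100, 120}
target 100 ∈ {PSO}

SC:no TSO:no PSO:yes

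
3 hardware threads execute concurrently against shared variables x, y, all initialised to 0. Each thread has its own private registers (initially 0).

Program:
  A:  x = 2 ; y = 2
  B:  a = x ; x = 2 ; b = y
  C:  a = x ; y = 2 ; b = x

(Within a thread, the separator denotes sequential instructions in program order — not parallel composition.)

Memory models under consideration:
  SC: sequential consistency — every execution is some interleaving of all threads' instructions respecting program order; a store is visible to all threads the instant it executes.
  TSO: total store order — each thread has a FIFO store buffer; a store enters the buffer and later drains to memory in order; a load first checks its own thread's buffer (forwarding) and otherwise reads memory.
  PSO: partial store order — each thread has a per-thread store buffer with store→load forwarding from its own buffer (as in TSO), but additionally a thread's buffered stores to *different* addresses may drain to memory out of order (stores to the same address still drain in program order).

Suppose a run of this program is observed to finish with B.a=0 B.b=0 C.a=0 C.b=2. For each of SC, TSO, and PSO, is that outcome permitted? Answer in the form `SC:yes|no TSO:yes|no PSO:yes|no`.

outcome vector order: (B.a,B.b,C.a,C.b)
SC: 10 outcomes — {0002, 0022, 0200, 0202, 0222, 2002, 2022, 2200, 2202, 2222}
TSO: 12 outcomes — {0000, 0002, 0022, 0200, 0202, 0222, 2000, 2002, 2022, 2200, 2202, 2222}
PSO: 12 outcomes — {0000, 0002, 0022, 0200, 0202, 0222, 2000, 2002, 2022, 2200, 2202, 2222}
target 0002 ∈ {SC,TSO,PSO}

SC:yes TSO:yes PSO:yes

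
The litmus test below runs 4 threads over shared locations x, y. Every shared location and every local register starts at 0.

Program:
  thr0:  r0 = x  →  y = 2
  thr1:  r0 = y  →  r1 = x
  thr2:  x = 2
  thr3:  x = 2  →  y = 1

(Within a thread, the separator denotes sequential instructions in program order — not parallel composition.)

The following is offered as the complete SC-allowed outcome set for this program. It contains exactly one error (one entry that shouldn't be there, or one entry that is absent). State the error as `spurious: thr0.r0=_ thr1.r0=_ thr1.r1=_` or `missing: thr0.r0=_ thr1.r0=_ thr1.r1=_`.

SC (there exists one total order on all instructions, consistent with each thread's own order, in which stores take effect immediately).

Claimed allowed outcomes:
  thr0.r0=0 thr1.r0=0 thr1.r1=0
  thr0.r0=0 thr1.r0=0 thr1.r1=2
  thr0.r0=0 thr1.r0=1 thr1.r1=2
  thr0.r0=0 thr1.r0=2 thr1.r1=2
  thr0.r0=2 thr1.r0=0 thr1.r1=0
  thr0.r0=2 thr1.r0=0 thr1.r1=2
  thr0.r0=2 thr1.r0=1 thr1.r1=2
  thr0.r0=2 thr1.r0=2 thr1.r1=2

missing: thr0.r0=0 thr1.r0=2 thr1.r1=0

outcome vector order: (thr0.r0,thr1.r0,thr1.r1)
SC (9): 000; 002; 012; 020; 022; 200; 202; 212; 222
SC∖claimed = {020}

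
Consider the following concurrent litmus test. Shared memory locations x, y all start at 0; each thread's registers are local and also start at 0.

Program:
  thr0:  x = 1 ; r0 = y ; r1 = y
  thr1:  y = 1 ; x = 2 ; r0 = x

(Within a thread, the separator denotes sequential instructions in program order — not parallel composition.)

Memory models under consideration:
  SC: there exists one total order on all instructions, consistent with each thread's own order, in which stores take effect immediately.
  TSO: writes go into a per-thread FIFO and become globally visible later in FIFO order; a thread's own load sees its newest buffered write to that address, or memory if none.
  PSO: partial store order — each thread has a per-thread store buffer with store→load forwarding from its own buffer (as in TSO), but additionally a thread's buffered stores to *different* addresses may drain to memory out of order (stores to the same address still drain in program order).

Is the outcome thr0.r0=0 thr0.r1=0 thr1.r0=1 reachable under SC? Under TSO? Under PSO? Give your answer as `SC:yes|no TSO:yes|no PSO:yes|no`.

SC:no TSO:yes PSO:yes

outcome vector order: (thr0.r0,thr0.r1,thr1.r0)
under SC → 0/0/2 0/1/2 1/1/1 1/1/2
under TSO → 0/0/1 0/0/2 0/1/1 0/1/2 1/1/1 1/1/2
under PSO → 0/0/1 0/0/2 0/1/1 0/1/2 1/1/1 1/1/2
target 0/0/1 ∈ {TSO,PSO}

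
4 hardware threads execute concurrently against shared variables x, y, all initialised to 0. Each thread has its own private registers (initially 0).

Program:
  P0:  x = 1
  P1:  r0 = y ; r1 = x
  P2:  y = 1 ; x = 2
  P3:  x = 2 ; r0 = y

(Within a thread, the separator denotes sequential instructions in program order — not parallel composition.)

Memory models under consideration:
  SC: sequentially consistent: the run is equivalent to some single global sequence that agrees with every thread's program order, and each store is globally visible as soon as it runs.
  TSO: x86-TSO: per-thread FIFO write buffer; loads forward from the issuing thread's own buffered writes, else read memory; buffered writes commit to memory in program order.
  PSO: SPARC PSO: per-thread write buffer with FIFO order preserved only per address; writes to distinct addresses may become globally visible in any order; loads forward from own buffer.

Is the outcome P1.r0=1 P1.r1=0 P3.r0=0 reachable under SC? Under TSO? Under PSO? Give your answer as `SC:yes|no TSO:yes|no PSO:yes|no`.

SC:no TSO:yes PSO:yes

outcome vector order: (P1.r0,P1.r1,P3.r0)
SC (11): 0/0/0; 0/0/1; 0/1/0; 0/1/1; 0/2/0; 0/2/1; 1/0/1; 1/1/0; 1/1/1; 1/2/0; 1/2/1
TSO (12): 0/0/0; 0/0/1; 0/1/0; 0/1/1; 0/2/0; 0/2/1; 1/0/0; 1/0/1; 1/1/0; 1/1/1; 1/2/0; 1/2/1
PSO (12): 0/0/0; 0/0/1; 0/1/0; 0/1/1; 0/2/0; 0/2/1; 1/0/0; 1/0/1; 1/1/0; 1/1/1; 1/2/0; 1/2/1
target 1/0/0 ∈ {TSO,PSO}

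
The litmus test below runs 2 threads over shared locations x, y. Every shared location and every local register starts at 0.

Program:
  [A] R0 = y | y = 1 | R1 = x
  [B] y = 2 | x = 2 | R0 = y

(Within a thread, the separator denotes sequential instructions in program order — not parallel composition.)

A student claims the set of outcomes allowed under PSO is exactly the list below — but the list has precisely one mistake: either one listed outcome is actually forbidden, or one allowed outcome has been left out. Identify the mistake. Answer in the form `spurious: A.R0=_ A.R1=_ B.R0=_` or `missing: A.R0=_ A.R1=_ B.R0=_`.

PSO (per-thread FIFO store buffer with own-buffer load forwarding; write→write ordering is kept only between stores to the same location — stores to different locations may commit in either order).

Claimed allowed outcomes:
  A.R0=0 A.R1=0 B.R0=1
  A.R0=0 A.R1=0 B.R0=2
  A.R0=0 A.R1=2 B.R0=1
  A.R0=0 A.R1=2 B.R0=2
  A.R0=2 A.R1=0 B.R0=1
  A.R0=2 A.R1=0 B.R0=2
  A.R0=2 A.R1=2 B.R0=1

missing: A.R0=2 A.R1=2 B.R0=2

outcome vector order: (A.R0,A.R1,B.R0)
under PSO → 001; 002; 021; 022; 201; 202; 221; 222
PSO∖claimed = {222}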